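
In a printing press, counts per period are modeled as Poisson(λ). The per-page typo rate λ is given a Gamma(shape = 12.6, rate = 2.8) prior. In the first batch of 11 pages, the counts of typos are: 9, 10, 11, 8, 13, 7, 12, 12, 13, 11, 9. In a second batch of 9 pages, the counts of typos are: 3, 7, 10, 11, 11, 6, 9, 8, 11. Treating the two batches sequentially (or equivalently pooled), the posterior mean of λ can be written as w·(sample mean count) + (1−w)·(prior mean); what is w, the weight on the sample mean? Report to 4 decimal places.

0.8772

With a Gamma(shape α, rate β) prior, the Poisson likelihood is conjugate: the posterior is Gamma(α + ΣXᵢ, β + n).
Total number of pages: n = 11 + 9 = 20.
Posterior mean = (α₀+S)/(β₀+n) = [n/(β₀+n)]·(S/n) + [β₀/(β₀+n)]·(α₀/β₀), so only n and β₀ enter the weight.
Weight on data w = n/(β₀+n) = 20/(2.8+20) = 20/22.8 = 0.8772.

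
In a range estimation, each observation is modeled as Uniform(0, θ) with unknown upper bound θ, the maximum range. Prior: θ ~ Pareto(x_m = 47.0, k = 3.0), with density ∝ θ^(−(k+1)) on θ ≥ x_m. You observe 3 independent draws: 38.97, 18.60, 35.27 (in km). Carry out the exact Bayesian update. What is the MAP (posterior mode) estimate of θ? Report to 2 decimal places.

47.00

A Pareto(scale x_m, shape k) prior on the upper bound θ of Uniform(0, θ) is conjugate: posterior is Pareto(max(x_m, max xᵢ), k + n).
Sample maximum = 38.97; prior scale x_m = 47.0 → posterior scale = max = 47.00.
Posterior shape = 3.0 + 3 = 6.0.
The Pareto density is decreasing on [x_m, ∞), so the mode is x_m = 47.00.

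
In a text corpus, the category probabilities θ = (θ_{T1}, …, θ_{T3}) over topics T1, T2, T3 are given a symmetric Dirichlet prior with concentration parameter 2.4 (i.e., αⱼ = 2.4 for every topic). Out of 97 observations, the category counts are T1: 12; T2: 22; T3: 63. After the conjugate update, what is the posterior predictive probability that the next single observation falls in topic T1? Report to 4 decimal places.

0.1382

The Dirichlet prior is conjugate to the Multinomial likelihood: each posterior αⱼ = prior αⱼ + observed count nⱼ.
Posterior concentration: (14.4, 24.4, 65.4), total = 104.2.
P(next = T1 | data) = α_{T1}/Σα = 0.1382.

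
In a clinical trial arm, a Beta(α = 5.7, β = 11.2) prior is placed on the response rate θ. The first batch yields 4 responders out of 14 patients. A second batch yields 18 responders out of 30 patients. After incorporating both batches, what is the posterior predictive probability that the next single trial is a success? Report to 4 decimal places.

0.4548

The Beta prior is conjugate to a Binomial/Bernoulli likelihood; the update adds successes to α and failures to β.
After batch 1: Beta(5.7+4, 11.2+10) = Beta(9.7, 21.2).
After batch 2: Beta(9.7+18, 21.2+12) = Beta(27.7, 33.2).
For a single future Bernoulli trial, P(success | data) = α/(α+β) = 0.4548.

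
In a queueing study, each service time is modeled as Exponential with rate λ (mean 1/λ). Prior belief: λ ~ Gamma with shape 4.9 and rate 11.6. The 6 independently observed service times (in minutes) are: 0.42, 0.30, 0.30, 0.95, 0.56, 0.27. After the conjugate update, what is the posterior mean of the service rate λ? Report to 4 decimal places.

0.7569

With a Gamma(shape α, rate β) prior on the exponential rate λ, the posterior after n observations with total T = Σxᵢ is Gamma(α+n, β+T).
Sum of observations T = 2.80 minutes; n = 6.
Posterior: Gamma(4.9+6, 11.6+2.80) = Gamma(10.9, 14.40).
Posterior mean of λ = α/β = 10.9/14.40 = 0.7569.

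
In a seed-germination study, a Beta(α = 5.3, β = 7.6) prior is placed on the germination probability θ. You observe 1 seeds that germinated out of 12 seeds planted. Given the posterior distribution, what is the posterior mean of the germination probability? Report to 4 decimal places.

0.2530

The Beta prior is conjugate to a Binomial/Bernoulli likelihood; the update adds successes to α and failures to β.
Posterior: Beta(α+k, β+n−k) = Beta(5.3+1, 7.6+11) = Beta(6.3, 18.6).
Posterior mean = α/(α+β) = 6.3/24.9 = 0.2530.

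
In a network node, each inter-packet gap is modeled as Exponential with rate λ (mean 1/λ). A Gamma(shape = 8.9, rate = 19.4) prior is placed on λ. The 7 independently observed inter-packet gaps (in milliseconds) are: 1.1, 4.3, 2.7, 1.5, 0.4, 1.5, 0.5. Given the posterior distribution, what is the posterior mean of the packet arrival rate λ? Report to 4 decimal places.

With a Gamma(shape α, rate β) prior on the exponential rate λ, the posterior after n observations with total T = Σxᵢ is Gamma(α+n, β+T).
Sum of observations T = 12.0 milliseconds; n = 7.
Posterior: Gamma(8.9+7, 19.4+12.0) = Gamma(15.9, 31.4).
Posterior mean of λ = α/β = 15.9/31.4 = 0.5064.

0.5064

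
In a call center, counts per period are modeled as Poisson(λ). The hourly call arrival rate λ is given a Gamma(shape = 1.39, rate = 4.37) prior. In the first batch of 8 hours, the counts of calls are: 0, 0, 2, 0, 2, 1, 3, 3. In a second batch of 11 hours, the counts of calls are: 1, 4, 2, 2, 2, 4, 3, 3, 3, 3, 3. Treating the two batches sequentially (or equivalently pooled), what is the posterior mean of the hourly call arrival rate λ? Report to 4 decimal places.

1.8139

With a Gamma(shape α, rate β) prior, the Poisson likelihood is conjugate: the posterior is Gamma(α + ΣXᵢ, β + n).
Batch 1: sum of counts S = 11 over n = 8 hours.
After batch 1: Gamma(α+S, β+n) = Gamma(1.39+11, 4.37+8) = Gamma(12.39, 12.37).
Batch 2: sum of counts S = 30 over n = 11 hours.
After batch 2: Gamma(α+S, β+n) = Gamma(12.39+30, 12.37+11) = Gamma(42.39, 23.37).
Posterior mean = α/β = 42.39/23.37 = 1.8139.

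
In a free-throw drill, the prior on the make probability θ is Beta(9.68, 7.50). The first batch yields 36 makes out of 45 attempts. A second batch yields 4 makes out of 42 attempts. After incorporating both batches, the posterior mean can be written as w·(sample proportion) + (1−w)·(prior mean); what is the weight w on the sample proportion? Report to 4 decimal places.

0.8351

The Beta prior is conjugate to a Binomial/Bernoulli likelihood; the update adds successes to α and failures to β.
Total number of attempts: n = 45 + 42 = 87.
Posterior mean = (α₀+k)/(α₀+β₀+n) = [n/(α₀+β₀+n)]·(k/n) + [(α₀+β₀)/(α₀+β₀+n)]·α₀/(α₀+β₀), so only n and the prior enter the weight.
The weight on the data is w = n/(α₀+β₀+n) = 87/(9.68+7.50+87) = 87/104.18 = 0.8351.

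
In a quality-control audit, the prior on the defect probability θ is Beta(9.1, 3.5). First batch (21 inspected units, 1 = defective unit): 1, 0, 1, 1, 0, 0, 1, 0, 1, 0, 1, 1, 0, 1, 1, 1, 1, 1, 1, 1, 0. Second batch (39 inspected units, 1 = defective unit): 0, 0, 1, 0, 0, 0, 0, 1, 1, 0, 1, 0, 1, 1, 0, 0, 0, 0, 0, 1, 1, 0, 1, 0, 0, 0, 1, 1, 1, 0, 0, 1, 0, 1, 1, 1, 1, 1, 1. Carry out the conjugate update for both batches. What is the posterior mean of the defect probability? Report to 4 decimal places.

0.5799

The Beta prior is conjugate to a Binomial/Bernoulli likelihood; the update adds successes to α and failures to β.
After batch 1: Beta(9.1+14, 3.5+7) = Beta(23.1, 10.5).
After batch 2: Beta(23.1+19, 10.5+20) = Beta(42.1, 30.5).
Posterior mean = α/(α+β) = 42.1/72.6 = 0.5799.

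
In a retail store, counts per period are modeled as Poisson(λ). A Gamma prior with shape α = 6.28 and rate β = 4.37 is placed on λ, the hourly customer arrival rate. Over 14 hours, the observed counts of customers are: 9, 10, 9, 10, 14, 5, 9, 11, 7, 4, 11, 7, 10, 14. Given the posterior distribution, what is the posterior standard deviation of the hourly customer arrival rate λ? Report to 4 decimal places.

With a Gamma(shape α, rate β) prior, the Poisson likelihood is conjugate: the posterior is Gamma(α + ΣXᵢ, β + n).
Sum of counts S = 130 over n = 14 hours.
Posterior: Gamma(α+S, β+n) = Gamma(6.28+130, 4.37+14) = Gamma(136.28, 18.37).
SD = √α/β = √136.28/18.37 = 0.6355.

0.6355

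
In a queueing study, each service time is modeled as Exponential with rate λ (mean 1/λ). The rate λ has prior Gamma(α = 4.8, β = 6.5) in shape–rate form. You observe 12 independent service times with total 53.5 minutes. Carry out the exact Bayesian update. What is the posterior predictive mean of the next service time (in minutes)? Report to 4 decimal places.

With a Gamma(shape α, rate β) prior on the exponential rate λ, the posterior after n observations with total T = Σxᵢ is Gamma(α+n, β+T).
Posterior: Gamma(4.8+12, 6.5+53.5) = Gamma(16.8, 60.0).
The predictive distribution for the next observation is Lomax; its mean is β/(α−1) = 60.0/15.8 = 3.7975.

3.7975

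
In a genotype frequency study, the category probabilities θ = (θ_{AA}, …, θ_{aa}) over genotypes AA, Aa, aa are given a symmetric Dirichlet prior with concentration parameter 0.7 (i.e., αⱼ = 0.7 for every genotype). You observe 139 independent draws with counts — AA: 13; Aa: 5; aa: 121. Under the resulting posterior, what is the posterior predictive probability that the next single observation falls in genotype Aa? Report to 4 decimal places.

0.0404

The Dirichlet prior is conjugate to the Multinomial likelihood: each posterior αⱼ = prior αⱼ + observed count nⱼ.
Posterior concentration: (13.7, 5.7, 121.7), total = 141.1.
P(next = Aa | data) = α_{Aa}/Σα = 0.0404.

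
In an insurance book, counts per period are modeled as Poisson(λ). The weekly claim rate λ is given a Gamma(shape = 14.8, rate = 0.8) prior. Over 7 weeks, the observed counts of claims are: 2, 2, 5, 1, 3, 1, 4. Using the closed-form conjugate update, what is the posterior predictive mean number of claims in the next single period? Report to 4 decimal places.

4.2051

With a Gamma(shape α, rate β) prior, the Poisson likelihood is conjugate: the posterior is Gamma(α + ΣXᵢ, β + n).
Sum of counts S = 18 over n = 7 weeks.
Posterior: Gamma(α+S, β+n) = Gamma(14.8+18, 0.8+7) = Gamma(32.8, 7.8).
The predictive distribution for one future period is NegBinom with mean α/β = 4.2051.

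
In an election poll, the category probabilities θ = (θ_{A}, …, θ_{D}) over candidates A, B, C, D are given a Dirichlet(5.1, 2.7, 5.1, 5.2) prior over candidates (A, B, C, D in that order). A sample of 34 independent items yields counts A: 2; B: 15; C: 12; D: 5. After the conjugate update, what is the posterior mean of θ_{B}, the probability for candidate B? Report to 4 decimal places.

The Dirichlet prior is conjugate to the Multinomial likelihood: each posterior αⱼ = prior αⱼ + observed count nⱼ.
Posterior concentration: (7.1, 17.7, 17.1, 10.2), total = 52.1.
E[θ_{B}|data] = α_{B}/Σα = 17.7/52.1 = 0.3397.

0.3397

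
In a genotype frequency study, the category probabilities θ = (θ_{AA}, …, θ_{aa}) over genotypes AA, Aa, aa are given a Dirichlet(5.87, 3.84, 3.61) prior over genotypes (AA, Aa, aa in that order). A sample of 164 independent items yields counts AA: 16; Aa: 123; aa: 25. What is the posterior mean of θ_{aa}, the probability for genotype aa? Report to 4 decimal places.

0.1613

The Dirichlet prior is conjugate to the Multinomial likelihood: each posterior αⱼ = prior αⱼ + observed count nⱼ.
Posterior concentration: (21.87, 126.84, 28.61), total = 177.32.
E[θ_{aa}|data] = α_{aa}/Σα = 28.61/177.32 = 0.1613.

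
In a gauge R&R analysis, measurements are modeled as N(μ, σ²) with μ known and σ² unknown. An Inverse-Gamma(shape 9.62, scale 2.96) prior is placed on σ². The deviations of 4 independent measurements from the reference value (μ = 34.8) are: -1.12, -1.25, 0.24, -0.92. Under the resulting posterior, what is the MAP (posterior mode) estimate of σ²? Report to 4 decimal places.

0.3820

With known mean μ and an Inverse-Gamma(α, β) prior on σ², the Normal likelihood is conjugate: posterior is Inv-Gamma(α + n/2, β + Σ(xᵢ−μ)²/2).
Σ(xᵢ−μ)² = (-1.12)² + (-1.25)² + (0.24)² + (-0.92)² = 3.7209.
Posterior: Inv-Gamma(9.62 + 4/2, 2.96 + 3.7209/2) = Inv-Gamma(11.62, 4.82045).
Mode = β/(α+1) = 4.82045/12.62 = 0.3820.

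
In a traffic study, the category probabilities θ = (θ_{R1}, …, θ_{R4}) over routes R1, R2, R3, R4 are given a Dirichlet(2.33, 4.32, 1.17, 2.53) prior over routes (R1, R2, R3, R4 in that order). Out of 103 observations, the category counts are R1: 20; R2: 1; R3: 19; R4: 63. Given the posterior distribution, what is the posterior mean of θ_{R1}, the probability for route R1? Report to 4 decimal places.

0.1970

The Dirichlet prior is conjugate to the Multinomial likelihood: each posterior αⱼ = prior αⱼ + observed count nⱼ.
Posterior concentration: (22.33, 5.32, 20.17, 65.53), total = 113.35.
E[θ_{R1}|data] = α_{R1}/Σα = 22.33/113.35 = 0.1970.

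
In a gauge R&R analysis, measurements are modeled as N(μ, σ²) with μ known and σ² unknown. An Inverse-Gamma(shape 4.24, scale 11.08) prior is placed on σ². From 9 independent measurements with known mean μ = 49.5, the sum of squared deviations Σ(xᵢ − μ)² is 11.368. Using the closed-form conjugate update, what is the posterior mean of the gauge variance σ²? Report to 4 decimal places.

2.1659

With known mean μ and an Inverse-Gamma(α, β) prior on σ², the Normal likelihood is conjugate: posterior is Inv-Gamma(α + n/2, β + Σ(xᵢ−μ)²/2).
Posterior: Inv-Gamma(4.24 + 9/2, 11.08 + 11.368/2) = Inv-Gamma(8.74, 16.7640).
E[σ²|data] = β/(α−1) = 16.7640/7.74 = 2.1659.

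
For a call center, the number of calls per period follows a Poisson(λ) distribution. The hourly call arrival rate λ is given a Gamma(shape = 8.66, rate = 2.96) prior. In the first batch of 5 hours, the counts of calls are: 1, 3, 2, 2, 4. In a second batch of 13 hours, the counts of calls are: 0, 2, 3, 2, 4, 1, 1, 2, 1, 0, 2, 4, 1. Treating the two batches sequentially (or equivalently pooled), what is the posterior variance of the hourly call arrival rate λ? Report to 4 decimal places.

With a Gamma(shape α, rate β) prior, the Poisson likelihood is conjugate: the posterior is Gamma(α + ΣXᵢ, β + n).
Batch 1: sum of counts S = 12 over n = 5 hours.
After batch 1: Gamma(α+S, β+n) = Gamma(8.66+12, 2.96+5) = Gamma(20.66, 7.96).
Batch 2: sum of counts S = 23 over n = 13 hours.
After batch 2: Gamma(α+S, β+n) = Gamma(20.66+23, 7.96+13) = Gamma(43.66, 20.96).
Var = α/β² = 43.66/20.96² = 0.0994.

0.0994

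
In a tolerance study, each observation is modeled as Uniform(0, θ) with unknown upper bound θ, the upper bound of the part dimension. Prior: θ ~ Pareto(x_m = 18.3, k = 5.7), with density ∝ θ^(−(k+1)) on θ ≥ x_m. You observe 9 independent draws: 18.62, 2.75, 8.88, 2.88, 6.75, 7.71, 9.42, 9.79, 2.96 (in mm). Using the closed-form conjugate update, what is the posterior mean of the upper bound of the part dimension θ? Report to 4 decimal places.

19.9791

A Pareto(scale x_m, shape k) prior on the upper bound θ of Uniform(0, θ) is conjugate: posterior is Pareto(max(x_m, max xᵢ), k + n).
Sample maximum = 18.62; prior scale x_m = 18.3 → posterior scale = max = 18.62.
Posterior shape = 5.7 + 9 = 14.7.
E[θ|data] = k·x_m/(k−1) = 14.7·18.62/13.7 = 19.9791.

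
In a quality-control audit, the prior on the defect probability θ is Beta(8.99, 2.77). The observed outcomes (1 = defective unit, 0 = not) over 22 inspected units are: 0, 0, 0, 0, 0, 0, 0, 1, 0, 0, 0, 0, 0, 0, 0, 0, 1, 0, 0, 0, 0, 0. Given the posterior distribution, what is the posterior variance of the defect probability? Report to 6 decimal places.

0.006316

The Beta prior is conjugate to a Binomial/Bernoulli likelihood; the update adds successes to α and failures to β.
Posterior: Beta(α+k, β+n−k) = Beta(8.99+2, 2.77+20) = Beta(10.99, 22.77).
Var = αβ/((α+β)²(α+β+1)) = 10.99·22.77/(33.76²·34.76) = 0.006316.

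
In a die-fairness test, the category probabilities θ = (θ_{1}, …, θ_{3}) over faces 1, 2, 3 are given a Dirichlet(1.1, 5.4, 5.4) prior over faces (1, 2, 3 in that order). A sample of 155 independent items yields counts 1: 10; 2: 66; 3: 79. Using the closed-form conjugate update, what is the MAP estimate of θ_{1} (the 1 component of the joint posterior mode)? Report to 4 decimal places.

The Dirichlet prior is conjugate to the Multinomial likelihood: each posterior αⱼ = prior αⱼ + observed count nⱼ.
Posterior concentration: (11.1, 71.4, 84.4), total = 166.9.
Joint mode component: (α_{1}−1)/(Σα−K) = 10.1/163.9 = 0.0616.

0.0616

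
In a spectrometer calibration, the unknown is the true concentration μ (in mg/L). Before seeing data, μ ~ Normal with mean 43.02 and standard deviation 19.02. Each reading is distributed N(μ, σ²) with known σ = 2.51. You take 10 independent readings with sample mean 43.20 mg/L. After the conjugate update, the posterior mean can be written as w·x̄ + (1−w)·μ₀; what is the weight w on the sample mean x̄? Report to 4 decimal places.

For Normal data with known variance σ², a Normal(μ₀, σ₀²) prior on μ is conjugate. Posterior precision = 1/σ₀² + n/σ²; posterior mean is the precision-weighted average of μ₀ and x̄.
σ₀² = 19.02² = 361.7604, σ² = 2.51² = 6.3001. Prior precision 1/σ₀² = 1/361.7604; data precision n/σ² = 10/6.3001.
w = (n/σ²)/(1/σ₀² + n/σ²) = n·σ₀²/(σ² + n·σ₀²) = 10·361.7604/(6.3001 + 10·361.7604) = 3617.604/3623.9041 = 0.9983.

0.9983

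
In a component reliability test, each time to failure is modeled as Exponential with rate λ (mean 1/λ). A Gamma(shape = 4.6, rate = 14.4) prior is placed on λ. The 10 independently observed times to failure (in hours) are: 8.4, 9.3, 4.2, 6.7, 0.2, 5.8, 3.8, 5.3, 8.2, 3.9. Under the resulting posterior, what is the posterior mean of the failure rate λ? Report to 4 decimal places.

With a Gamma(shape α, rate β) prior on the exponential rate λ, the posterior after n observations with total T = Σxᵢ is Gamma(α+n, β+T).
Sum of observations T = 55.8 hours; n = 10.
Posterior: Gamma(4.6+10, 14.4+55.8) = Gamma(14.6, 70.2).
Posterior mean of λ = α/β = 14.6/70.2 = 0.2080.

0.2080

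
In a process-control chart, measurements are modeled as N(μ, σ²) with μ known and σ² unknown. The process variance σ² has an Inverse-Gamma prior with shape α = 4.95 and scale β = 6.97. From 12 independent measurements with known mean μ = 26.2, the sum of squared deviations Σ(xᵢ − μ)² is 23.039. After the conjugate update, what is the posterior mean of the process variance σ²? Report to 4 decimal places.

With known mean μ and an Inverse-Gamma(α, β) prior on σ², the Normal likelihood is conjugate: posterior is Inv-Gamma(α + n/2, β + Σ(xᵢ−μ)²/2).
Posterior: Inv-Gamma(4.95 + 12/2, 6.97 + 23.039/2) = Inv-Gamma(10.95, 18.4895).
E[σ²|data] = β/(α−1) = 18.4895/9.95 = 1.8582.

1.8582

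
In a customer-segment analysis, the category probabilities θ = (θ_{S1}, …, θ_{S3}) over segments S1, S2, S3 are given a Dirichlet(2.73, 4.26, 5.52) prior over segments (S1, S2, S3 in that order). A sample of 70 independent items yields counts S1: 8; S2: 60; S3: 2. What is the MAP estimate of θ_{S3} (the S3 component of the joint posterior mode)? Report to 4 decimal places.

0.0820

The Dirichlet prior is conjugate to the Multinomial likelihood: each posterior αⱼ = prior αⱼ + observed count nⱼ.
Posterior concentration: (10.73, 64.26, 7.52), total = 82.51.
Joint mode component: (α_{S3}−1)/(Σα−K) = 6.52/79.51 = 0.0820.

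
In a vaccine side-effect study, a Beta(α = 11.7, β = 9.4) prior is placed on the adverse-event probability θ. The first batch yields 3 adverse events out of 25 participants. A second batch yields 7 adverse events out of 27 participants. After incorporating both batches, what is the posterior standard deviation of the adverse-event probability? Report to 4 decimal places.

0.0531

The Beta prior is conjugate to a Binomial/Bernoulli likelihood; the update adds successes to α and failures to β.
After batch 1: Beta(11.7+3, 9.4+22) = Beta(14.7, 31.4).
After batch 2: Beta(14.7+7, 31.4+20) = Beta(21.7, 51.4).
Var = αβ/((α+β)²(α+β+1)) = 21.7·51.4/(73.1²·74.1) = 0.00281689; SD = √0.00281689 = 0.0531.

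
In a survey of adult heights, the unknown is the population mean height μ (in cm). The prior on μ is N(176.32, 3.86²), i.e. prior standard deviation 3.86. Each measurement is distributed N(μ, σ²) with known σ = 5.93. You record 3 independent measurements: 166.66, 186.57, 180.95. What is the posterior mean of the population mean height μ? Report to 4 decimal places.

For Normal data with known variance σ², a Normal(μ₀, σ₀²) prior on μ is conjugate. Posterior precision = 1/σ₀² + n/σ²; posterior mean is the precision-weighted average of μ₀ and x̄.
Σxᵢ = 166.66 + 186.57 + 180.95 = 534.18, so n·x̄ = 534.18.
σ₀² = 3.86² = 14.8996, σ² = 5.93² = 35.1649; σ² + n·σ₀² = 35.1649 + 3·14.8996 = 79.8637.
Posterior mean = (μ₀/σ₀² + n·x̄/σ²)/(1/σ₀² + n/σ²) = (σ²·μ₀ + σ₀²·n·x̄)/(σ² + n·σ₀²) = (35.1649·176.32 + 14.8996·534.18)/79.8637 = 14159.343496/79.8637 = 177.2939.

177.2939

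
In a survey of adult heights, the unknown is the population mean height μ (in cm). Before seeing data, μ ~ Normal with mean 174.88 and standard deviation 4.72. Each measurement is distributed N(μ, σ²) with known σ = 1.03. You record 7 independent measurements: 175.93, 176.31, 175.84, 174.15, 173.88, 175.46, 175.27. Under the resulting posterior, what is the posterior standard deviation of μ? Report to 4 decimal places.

0.3880

For Normal data with known variance σ², a Normal(μ₀, σ₀²) prior on μ is conjugate. Posterior precision = 1/σ₀² + n/σ²; posterior mean is the precision-weighted average of μ₀ and x̄.
σ₀² = 4.72² = 22.2784, σ² = 1.03² = 1.0609; σ² + n·σ₀² = 1.0609 + 7·22.2784 = 157.0097.
Posterior precision = 1/σ₀² + n/σ² = 1/22.2784 + 7/1.0609 = (σ² + n·σ₀²)/(σ₀²σ²) = 157.0097/(22.2784·1.0609); posterior variance σₙ² = σ₀²σ²/(σ² + n·σ₀²) = 22.2784·1.0609/157.0097 = 0.150533.
Posterior SD = √σₙ² = √(22.2784·1.0609/157.0097) = 0.3880.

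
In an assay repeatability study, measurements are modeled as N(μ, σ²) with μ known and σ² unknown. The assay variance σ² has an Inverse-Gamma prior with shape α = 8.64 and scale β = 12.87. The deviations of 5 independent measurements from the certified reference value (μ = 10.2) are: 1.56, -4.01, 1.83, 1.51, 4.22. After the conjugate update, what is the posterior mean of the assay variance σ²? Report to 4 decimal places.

With known mean μ and an Inverse-Gamma(α, β) prior on σ², the Normal likelihood is conjugate: posterior is Inv-Gamma(α + n/2, β + Σ(xᵢ−μ)²/2).
Σ(xᵢ−μ)² = (1.56)² + (-4.01)² + (1.83)² + (1.51)² + (4.22)² = 41.9511.
Posterior: Inv-Gamma(8.64 + 5/2, 12.87 + 41.9511/2) = Inv-Gamma(11.14, 33.84555).
E[σ²|data] = β/(α−1) = 33.84555/10.14 = 3.3378.

3.3378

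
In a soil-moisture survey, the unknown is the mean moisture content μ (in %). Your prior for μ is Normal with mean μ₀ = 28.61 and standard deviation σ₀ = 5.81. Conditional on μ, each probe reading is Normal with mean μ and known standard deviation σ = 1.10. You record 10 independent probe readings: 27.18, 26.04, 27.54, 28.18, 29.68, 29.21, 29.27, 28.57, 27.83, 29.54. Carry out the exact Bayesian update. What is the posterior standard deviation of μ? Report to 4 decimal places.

0.3472

For Normal data with known variance σ², a Normal(μ₀, σ₀²) prior on μ is conjugate. Posterior precision = 1/σ₀² + n/σ²; posterior mean is the precision-weighted average of μ₀ and x̄.
σ₀² = 5.81² = 33.7561, σ² = 1.10² = 1.21; σ² + n·σ₀² = 1.21 + 10·33.7561 = 338.771.
Posterior precision = 1/σ₀² + n/σ² = 1/33.7561 + 10/1.21 = (σ² + n·σ₀²)/(σ₀²σ²) = 338.771/(33.7561·1.21); posterior variance σₙ² = σ₀²σ²/(σ² + n·σ₀²) = 33.7561·1.21/338.771 = 0.120568.
Posterior SD = √σₙ² = √(33.7561·1.21/338.771) = 0.3472.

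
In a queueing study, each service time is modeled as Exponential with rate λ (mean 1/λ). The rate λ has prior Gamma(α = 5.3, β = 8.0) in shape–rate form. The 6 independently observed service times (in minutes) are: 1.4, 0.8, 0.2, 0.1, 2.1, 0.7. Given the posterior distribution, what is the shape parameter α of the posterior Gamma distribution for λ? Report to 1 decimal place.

11.3

With a Gamma(shape α, rate β) prior on the exponential rate λ, the posterior after n observations with total T = Σxᵢ is Gamma(α+n, β+T).
Sum of observations T = 5.3 minutes; n = 6.
Posterior: Gamma(5.3+6, 8.0+5.3) = Gamma(11.3, 13.3).
Posterior α = 11.3.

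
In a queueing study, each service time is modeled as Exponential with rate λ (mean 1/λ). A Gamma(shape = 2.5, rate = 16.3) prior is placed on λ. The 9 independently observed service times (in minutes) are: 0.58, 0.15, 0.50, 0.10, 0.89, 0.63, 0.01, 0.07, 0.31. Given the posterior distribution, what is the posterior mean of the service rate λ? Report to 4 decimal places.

With a Gamma(shape α, rate β) prior on the exponential rate λ, the posterior after n observations with total T = Σxᵢ is Gamma(α+n, β+T).
Sum of observations T = 3.24 minutes; n = 9.
Posterior: Gamma(2.5+9, 16.3+3.24) = Gamma(11.5, 19.54).
Posterior mean of λ = α/β = 11.5/19.54 = 0.5885.

0.5885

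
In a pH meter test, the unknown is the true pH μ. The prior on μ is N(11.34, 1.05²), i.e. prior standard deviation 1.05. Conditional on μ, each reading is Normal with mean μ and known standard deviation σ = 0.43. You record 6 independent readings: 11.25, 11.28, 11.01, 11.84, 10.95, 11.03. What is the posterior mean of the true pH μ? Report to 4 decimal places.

11.2297

For Normal data with known variance σ², a Normal(μ₀, σ₀²) prior on μ is conjugate. Posterior precision = 1/σ₀² + n/σ²; posterior mean is the precision-weighted average of μ₀ and x̄.
Σxᵢ = 11.25 + 11.28 + 11.01 + 11.84 + 10.95 + 11.03 = 67.36, so n·x̄ = 67.36.
σ₀² = 1.05² = 1.1025, σ² = 0.43² = 0.1849; σ² + n·σ₀² = 0.1849 + 6·1.1025 = 6.7999.
Posterior mean = (μ₀/σ₀² + n·x̄/σ²)/(1/σ₀² + n/σ²) = (σ²·μ₀ + σ₀²·n·x̄)/(σ² + n·σ₀²) = (0.1849·11.34 + 1.1025·67.36)/6.7999 = 76.361166/6.7999 = 11.2297.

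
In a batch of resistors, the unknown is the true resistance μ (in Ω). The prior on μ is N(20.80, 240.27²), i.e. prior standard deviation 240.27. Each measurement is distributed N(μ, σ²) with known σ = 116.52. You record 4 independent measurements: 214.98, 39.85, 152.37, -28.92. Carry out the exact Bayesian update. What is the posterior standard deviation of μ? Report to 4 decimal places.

56.6193

For Normal data with known variance σ², a Normal(μ₀, σ₀²) prior on μ is conjugate. Posterior precision = 1/σ₀² + n/σ²; posterior mean is the precision-weighted average of μ₀ and x̄.
σ₀² = 240.27² = 57729.6729, σ² = 116.52² = 13576.9104; σ² + n·σ₀² = 13576.9104 + 4·57729.6729 = 244495.602.
Posterior precision = 1/σ₀² + n/σ² = 1/57729.6729 + 4/13576.9104 = (σ² + n·σ₀²)/(σ₀²σ²) = 244495.602/(57729.6729·13576.9104); posterior variance σₙ² = σ₀²σ²/(σ² + n·σ₀²) = 57729.6729·13576.9104/244495.602 = 3205.745175.
Posterior SD = √σₙ² = √(57729.6729·13576.9104/244495.602) = 56.6193.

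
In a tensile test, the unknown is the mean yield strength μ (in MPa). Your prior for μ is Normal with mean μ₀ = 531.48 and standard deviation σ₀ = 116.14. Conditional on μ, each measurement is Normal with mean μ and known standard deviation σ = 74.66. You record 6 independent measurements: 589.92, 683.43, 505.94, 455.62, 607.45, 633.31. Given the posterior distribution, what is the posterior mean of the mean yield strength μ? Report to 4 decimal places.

For Normal data with known variance σ², a Normal(μ₀, σ₀²) prior on μ is conjugate. Posterior precision = 1/σ₀² + n/σ²; posterior mean is the precision-weighted average of μ₀ and x̄.
Σxᵢ = 589.92 + 683.43 + 505.94 + 455.62 + 607.45 + 633.31 = 3475.67, so n·x̄ = 3475.67.
σ₀² = 116.14² = 13488.4996, σ² = 74.66² = 5574.1156; σ² + n·σ₀² = 5574.1156 + 6·13488.4996 = 86505.1132.
Posterior mean = (μ₀/σ₀² + n·x̄/σ²)/(1/σ₀² + n/σ²) = (σ²·μ₀ + σ₀²·n·x̄)/(σ² + n·σ₀²) = (5574.1156·531.48 + 13488.4996·3475.67)/86505.1132 = 49844104.36382/86505.1132 = 576.1984.

576.1984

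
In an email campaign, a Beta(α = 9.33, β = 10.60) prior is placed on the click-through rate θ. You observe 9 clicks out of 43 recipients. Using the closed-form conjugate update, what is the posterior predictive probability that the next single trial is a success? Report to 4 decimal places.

0.2913

The Beta prior is conjugate to a Binomial/Bernoulli likelihood; the update adds successes to α and failures to β.
Posterior: Beta(α+k, β+n−k) = Beta(9.33+9, 10.60+34) = Beta(18.33, 44.60).
For a single future Bernoulli trial, P(success | data) = α/(α+β) = 0.2913.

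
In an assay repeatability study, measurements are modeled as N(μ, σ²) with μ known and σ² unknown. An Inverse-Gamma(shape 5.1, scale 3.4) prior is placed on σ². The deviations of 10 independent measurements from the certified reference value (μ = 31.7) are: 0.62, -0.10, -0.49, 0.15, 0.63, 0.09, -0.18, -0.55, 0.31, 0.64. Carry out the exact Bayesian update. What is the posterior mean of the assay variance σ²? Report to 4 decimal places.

With known mean μ and an Inverse-Gamma(α, β) prior on σ², the Normal likelihood is conjugate: posterior is Inv-Gamma(α + n/2, β + Σ(xᵢ−μ)²/2).
Σ(xᵢ−μ)² = (0.62)² + (-0.10)² + (-0.49)² + (0.15)² + (0.63)² + (0.09)² + (-0.18)² + (-0.55)² + (0.31)² + (0.64)² = 1.9026.
Posterior: Inv-Gamma(5.1 + 10/2, 3.4 + 1.9026/2) = Inv-Gamma(10.10, 4.35130).
E[σ²|data] = β/(α−1) = 4.35130/9.10 = 0.4782.

0.4782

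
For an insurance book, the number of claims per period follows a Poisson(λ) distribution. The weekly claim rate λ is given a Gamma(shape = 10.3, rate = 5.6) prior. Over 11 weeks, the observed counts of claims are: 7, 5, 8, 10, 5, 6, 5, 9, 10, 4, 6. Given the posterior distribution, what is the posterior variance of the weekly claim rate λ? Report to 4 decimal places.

With a Gamma(shape α, rate β) prior, the Poisson likelihood is conjugate: the posterior is Gamma(α + ΣXᵢ, β + n).
Sum of counts S = 75 over n = 11 weeks.
Posterior: Gamma(α+S, β+n) = Gamma(10.3+75, 5.6+11) = Gamma(85.3, 16.6).
Var = α/β² = 85.3/16.6² = 0.3096.

0.3096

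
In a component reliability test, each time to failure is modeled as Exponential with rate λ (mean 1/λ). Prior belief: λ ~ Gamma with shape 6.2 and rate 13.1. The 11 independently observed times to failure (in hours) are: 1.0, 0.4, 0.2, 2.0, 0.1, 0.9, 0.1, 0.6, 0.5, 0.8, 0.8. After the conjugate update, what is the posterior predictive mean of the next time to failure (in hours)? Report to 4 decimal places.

With a Gamma(shape α, rate β) prior on the exponential rate λ, the posterior after n observations with total T = Σxᵢ is Gamma(α+n, β+T).
Sum of observations T = 7.4 hours; n = 11.
Posterior: Gamma(6.2+11, 13.1+7.4) = Gamma(17.2, 20.5).
The predictive distribution for the next observation is Lomax; its mean is β/(α−1) = 20.5/16.2 = 1.2654.

1.2654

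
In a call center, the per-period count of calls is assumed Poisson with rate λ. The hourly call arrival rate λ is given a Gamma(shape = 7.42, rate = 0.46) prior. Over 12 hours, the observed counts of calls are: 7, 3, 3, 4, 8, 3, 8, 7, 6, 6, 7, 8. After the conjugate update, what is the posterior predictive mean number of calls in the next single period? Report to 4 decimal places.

With a Gamma(shape α, rate β) prior, the Poisson likelihood is conjugate: the posterior is Gamma(α + ΣXᵢ, β + n).
Sum of counts S = 70 over n = 12 hours.
Posterior: Gamma(α+S, β+n) = Gamma(7.42+70, 0.46+12) = Gamma(77.42, 12.46).
The predictive distribution for one future period is NegBinom with mean α/β = 6.2135.

6.2135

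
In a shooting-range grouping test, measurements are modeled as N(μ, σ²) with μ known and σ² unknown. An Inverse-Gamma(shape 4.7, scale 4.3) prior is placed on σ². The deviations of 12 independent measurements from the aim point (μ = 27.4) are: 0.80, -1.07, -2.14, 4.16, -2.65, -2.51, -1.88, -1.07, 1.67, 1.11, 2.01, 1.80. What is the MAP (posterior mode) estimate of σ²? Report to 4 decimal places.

2.6313

With known mean μ and an Inverse-Gamma(α, β) prior on σ², the Normal likelihood is conjugate: posterior is Inv-Gamma(α + n/2, β + Σ(xᵢ−μ)²/2).
Σ(xᵢ−μ)² = (0.80)² + (-1.07)² + (-2.14)² + (4.16)² + (-2.65)² + (-2.51)² + (-1.88)² + (-1.07)² + (1.67)² + (1.11)² + (2.01)² + (1.80)² = 52.9731.
Posterior: Inv-Gamma(4.7 + 12/2, 4.3 + 52.9731/2) = Inv-Gamma(10.70, 30.78655).
Mode = β/(α+1) = 30.78655/11.70 = 2.6313.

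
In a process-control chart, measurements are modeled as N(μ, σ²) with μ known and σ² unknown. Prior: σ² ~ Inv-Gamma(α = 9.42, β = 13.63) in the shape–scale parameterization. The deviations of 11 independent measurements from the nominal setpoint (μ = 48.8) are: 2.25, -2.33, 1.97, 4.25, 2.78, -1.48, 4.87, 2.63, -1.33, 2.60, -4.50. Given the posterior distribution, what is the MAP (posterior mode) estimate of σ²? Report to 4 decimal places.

4.0523

With known mean μ and an Inverse-Gamma(α, β) prior on σ², the Normal likelihood is conjugate: posterior is Inv-Gamma(α + n/2, β + Σ(xᵢ−μ)²/2).
Σ(xᵢ−μ)² = (2.25)² + (-2.33)² + (1.97)² + (4.25)² + (2.78)² + (-1.48)² + (4.87)² + (2.63)² + (-1.33)² + (2.60)² + (-4.50)² = 101.7663.
Posterior: Inv-Gamma(9.42 + 11/2, 13.63 + 101.7663/2) = Inv-Gamma(14.92, 64.51315).
Mode = β/(α+1) = 64.51315/15.92 = 4.0523.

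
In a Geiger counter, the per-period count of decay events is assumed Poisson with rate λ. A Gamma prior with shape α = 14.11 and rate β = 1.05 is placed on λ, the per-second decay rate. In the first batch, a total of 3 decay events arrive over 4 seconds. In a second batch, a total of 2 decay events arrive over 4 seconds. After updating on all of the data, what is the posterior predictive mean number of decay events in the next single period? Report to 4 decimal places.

With a Gamma(shape α, rate β) prior, the Poisson likelihood is conjugate: the posterior is Gamma(α + ΣXᵢ, β + n).
After batch 1: Gamma(α+S, β+n) = Gamma(14.11+3, 1.05+4) = Gamma(17.11, 5.05).
After batch 2: Gamma(α+S, β+n) = Gamma(17.11+2, 5.05+4) = Gamma(19.11, 9.05).
The predictive distribution for one future period is NegBinom with mean α/β = 2.1116.

2.1116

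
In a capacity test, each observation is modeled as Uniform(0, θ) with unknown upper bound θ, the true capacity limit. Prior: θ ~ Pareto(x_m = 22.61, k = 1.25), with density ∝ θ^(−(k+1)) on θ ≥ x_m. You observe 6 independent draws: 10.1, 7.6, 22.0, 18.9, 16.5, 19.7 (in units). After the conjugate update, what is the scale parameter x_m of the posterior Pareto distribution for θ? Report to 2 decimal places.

A Pareto(scale x_m, shape k) prior on the upper bound θ of Uniform(0, θ) is conjugate: posterior is Pareto(max(x_m, max xᵢ), k + n).
Sample maximum = 22.0; prior scale x_m = 22.61 → posterior scale = max = 22.61.
Posterior shape = 1.25 + 6 = 7.25.
Posterior scale x_m = 22.61.

22.61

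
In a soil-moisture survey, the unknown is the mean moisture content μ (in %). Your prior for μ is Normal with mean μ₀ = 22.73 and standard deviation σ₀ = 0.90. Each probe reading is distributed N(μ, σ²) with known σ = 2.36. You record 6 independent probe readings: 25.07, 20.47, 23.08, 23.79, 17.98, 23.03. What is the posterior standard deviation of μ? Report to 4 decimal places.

For Normal data with known variance σ², a Normal(μ₀, σ₀²) prior on μ is conjugate. Posterior precision = 1/σ₀² + n/σ²; posterior mean is the precision-weighted average of μ₀ and x̄.
σ₀² = 0.90² = 0.81, σ² = 2.36² = 5.5696; σ² + n·σ₀² = 5.5696 + 6·0.81 = 10.4296.
Posterior precision = 1/σ₀² + n/σ² = 1/0.81 + 6/5.5696 = (σ² + n·σ₀²)/(σ₀²σ²) = 10.4296/(0.81·5.5696); posterior variance σₙ² = σ₀²σ²/(σ² + n·σ₀²) = 0.81·5.5696/10.4296 = 0.432555.
Posterior SD = √σₙ² = √(0.81·5.5696/10.4296) = 0.6577.

0.6577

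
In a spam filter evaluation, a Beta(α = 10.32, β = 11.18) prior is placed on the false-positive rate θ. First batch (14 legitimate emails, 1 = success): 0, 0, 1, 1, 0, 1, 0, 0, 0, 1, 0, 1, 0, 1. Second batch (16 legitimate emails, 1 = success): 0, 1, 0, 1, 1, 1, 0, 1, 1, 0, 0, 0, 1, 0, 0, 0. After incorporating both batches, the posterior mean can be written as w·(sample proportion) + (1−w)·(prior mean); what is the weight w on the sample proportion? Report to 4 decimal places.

0.5825

The Beta prior is conjugate to a Binomial/Bernoulli likelihood; the update adds successes to α and failures to β.
Total number of legitimate emails: n = 14 + 16 = 30.
Posterior mean = (α₀+k)/(α₀+β₀+n) = [n/(α₀+β₀+n)]·(k/n) + [(α₀+β₀)/(α₀+β₀+n)]·α₀/(α₀+β₀), so only n and the prior enter the weight.
The weight on the data is w = n/(α₀+β₀+n) = 30/(10.32+11.18+30) = 30/51.50 = 0.5825.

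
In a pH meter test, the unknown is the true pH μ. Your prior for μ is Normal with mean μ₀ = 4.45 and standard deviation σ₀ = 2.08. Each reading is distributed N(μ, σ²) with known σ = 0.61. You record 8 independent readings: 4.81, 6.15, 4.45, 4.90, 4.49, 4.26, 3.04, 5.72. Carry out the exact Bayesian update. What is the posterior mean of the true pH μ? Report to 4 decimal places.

4.7245

For Normal data with known variance σ², a Normal(μ₀, σ₀²) prior on μ is conjugate. Posterior precision = 1/σ₀² + n/σ²; posterior mean is the precision-weighted average of μ₀ and x̄.
Σxᵢ = 4.81 + 6.15 + 4.45 + 4.90 + 4.49 + 4.26 + 3.04 + 5.72 = 37.82, so n·x̄ = 37.82.
σ₀² = 2.08² = 4.3264, σ² = 0.61² = 0.3721; σ² + n·σ₀² = 0.3721 + 8·4.3264 = 34.9833.
Posterior mean = (μ₀/σ₀² + n·x̄/σ²)/(1/σ₀² + n/σ²) = (σ²·μ₀ + σ₀²·n·x̄)/(σ² + n·σ₀²) = (0.3721·4.45 + 4.3264·37.82)/34.9833 = 165.280293/34.9833 = 4.7245.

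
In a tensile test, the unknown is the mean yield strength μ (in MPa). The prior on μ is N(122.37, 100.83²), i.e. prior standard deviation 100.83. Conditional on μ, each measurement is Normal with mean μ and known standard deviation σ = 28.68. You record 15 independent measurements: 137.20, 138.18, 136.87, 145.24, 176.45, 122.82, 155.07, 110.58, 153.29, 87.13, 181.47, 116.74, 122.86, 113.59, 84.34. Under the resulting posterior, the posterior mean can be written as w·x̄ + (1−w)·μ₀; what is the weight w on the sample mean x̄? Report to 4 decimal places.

For Normal data with known variance σ², a Normal(μ₀, σ₀²) prior on μ is conjugate. Posterior precision = 1/σ₀² + n/σ²; posterior mean is the precision-weighted average of μ₀ and x̄.
σ₀² = 100.83² = 10166.6889, σ² = 28.68² = 822.5424. Prior precision 1/σ₀² = 1/10166.6889; data precision n/σ² = 15/822.5424.
w = (n/σ²)/(1/σ₀² + n/σ²) = n·σ₀²/(σ² + n·σ₀²) = 15·10166.6889/(822.5424 + 15·10166.6889) = 152500.3335/153322.8759 = 0.9946.

0.9946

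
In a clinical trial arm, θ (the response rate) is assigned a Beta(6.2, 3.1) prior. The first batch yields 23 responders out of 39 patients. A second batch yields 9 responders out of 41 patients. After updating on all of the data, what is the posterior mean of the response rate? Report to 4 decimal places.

The Beta prior is conjugate to a Binomial/Bernoulli likelihood; the update adds successes to α and failures to β.
After batch 1: Beta(6.2+23, 3.1+16) = Beta(29.2, 19.1).
After batch 2: Beta(29.2+9, 19.1+32) = Beta(38.2, 51.1).
Posterior mean = α/(α+β) = 38.2/89.3 = 0.4278.

0.4278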